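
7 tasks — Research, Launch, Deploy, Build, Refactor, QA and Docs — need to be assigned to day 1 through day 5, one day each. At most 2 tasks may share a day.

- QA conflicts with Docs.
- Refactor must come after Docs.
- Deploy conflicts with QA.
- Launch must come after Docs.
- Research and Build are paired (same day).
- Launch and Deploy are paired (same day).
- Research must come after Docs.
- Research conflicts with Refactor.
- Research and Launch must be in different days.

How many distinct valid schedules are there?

60

Splitting on Research: it can be day 2 (12), day 3 (16), day 4 (16), day 5 (16). Listing each branch's schedules as (Launch, Deploy, Build, Refactor, QA, Docs) by day number:
Research=day 2: (3,3,2,4,4,1) (3,3,2,4,5,1) (3,3,2,5,4,1) (3,3,2,5,5,1) (4,4,2,3,3,1) (4,4,2,3,5,1) (4,4,2,5,3,1) (4,4,2,5,5,1) (5,5,2,3,3,1) (5,5,2,3,4,1) (5,5,2,4,3,1) (5,5,2,4,4,1) — 12.
Research=day 3: (2,2,3,4,4,1) (2,2,3,4,5,1) (2,2,3,5,4,1) (2,2,3,5,5,1) (4,4,3,2,2,1) (4,4,3,2,5,1) (4,4,3,5,1,2) (4,4,3,5,2,1) (4,4,3,5,5,1) (4,4,3,5,5,2) (5,5,3,2,2,1) (5,5,3,2,4,1) (5,5,3,4,1,2) (5,5,3,4,2,1) (5,5,3,4,4,1) (5,5,3,4,4,2) — 16.
Research=day 4: (2,2,4,3,3,1) (2,2,4,3,5,1) (2,2,4,5,3,1) (2,2,4,5,5,1) (3,3,4,2,2,1) (3,3,4,2,5,1) (3,3,4,5,1,2) (3,3,4,5,2,1) (3,3,4,5,5,1) (3,3,4,5,5,2) (5,5,4,2,2,1) (5,5,4,2,3,1) (5,5,4,3,1,2) (5,5,4,3,2,1) (5,5,4,3,3,1) (5,5,4,3,3,2) — 16.
Research=day 5: (2,2,5,3,3,1) (2,2,5,3,4,1) (2,2,5,4,3,1) (2,2,5,4,4,1) (3,3,5,2,2,1) (3,3,5,2,4,1) (3,3,5,4,1,2) (3,3,5,4,2,1) (3,3,5,4,4,1) (3,3,5,4,4,2) (4,4,5,2,2,1) (4,4,5,2,3,1) (4,4,5,3,1,2) (4,4,5,3,2,1) (4,4,5,3,3,1) (4,4,5,3,3,2) — 16.
Summing: 12 + 16 + 16 + 16 = 60.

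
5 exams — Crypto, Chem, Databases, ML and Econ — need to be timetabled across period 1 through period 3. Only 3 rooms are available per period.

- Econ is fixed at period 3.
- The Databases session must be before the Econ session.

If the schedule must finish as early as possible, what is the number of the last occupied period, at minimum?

The precedence chain requires at least 2 distinct periods.
With at most 3 per period and 5 exams, at least 2 periods are needed.
Econ can't be placed before period 3, so the schedule must run through at least period 3.
3 works (last occupied period: period 3): for example Databases -> period 1; ML -> period 2; Crypto -> period 1; Econ -> period 3; Chem -> period 1.

3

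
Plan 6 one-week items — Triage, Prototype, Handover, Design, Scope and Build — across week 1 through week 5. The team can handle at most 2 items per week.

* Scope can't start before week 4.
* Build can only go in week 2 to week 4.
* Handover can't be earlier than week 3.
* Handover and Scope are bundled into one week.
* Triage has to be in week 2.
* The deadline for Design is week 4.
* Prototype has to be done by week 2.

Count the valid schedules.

Splitting on Prototype: it can be week 1 (16), week 2 (8). Listing each branch's schedules as (Triage, Handover, Design, Scope, Build) by week number:
Prototype=week 1: (2,4,1,4,2) (2,4,1,4,3) (2,4,2,4,3) (2,4,3,4,2) (2,4,3,4,3) (2,5,1,5,2) (2,5,1,5,3) (2,5,1,5,4) (2,5,2,5,3) (2,5,2,5,4) (2,5,3,5,2) (2,5,3,5,3) (2,5,3,5,4) (2,5,4,5,2) (2,5,4,5,3) (2,5,4,5,4) — 16.
Prototype=week 2: (2,4,1,4,3) (2,4,3,4,3) (2,5,1,5,3) (2,5,1,5,4) (2,5,3,5,3) (2,5,3,5,4) (2,5,4,5,3) (2,5,4,5,4) — 8.
Summing: 16 + 8 = 24.

24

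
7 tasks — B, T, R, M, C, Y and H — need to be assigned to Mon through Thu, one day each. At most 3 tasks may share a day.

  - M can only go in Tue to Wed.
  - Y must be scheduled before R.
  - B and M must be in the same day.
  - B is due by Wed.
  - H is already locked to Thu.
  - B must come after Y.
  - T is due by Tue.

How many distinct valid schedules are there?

Splitting on B: it can be Tue (17), Wed (36). Listing each branch's schedules as (T, R, M, C, Y, H):
B=Tue: (Mon,Tue,Tue,Mon,Mon,Thu) (Mon,Tue,Tue,Wed,Mon,Thu) (Mon,Tue,Tue,Thu,Mon,Thu) (Mon,Wed,Tue,Mon,Mon,Thu) (Mon,Wed,Tue,Tue,Mon,Thu) (Mon,Wed,Tue,Wed,Mon,Thu) (Mon,Wed,Tue,Thu,Mon,Thu) (Mon,Thu,Tue,Mon,Mon,Thu) (Mon,Thu,Tue,Tue,Mon,Thu) (Mon,Thu,Tue,Wed,Mon,Thu) (Mon,Thu,Tue,Thu,Mon,Thu) (Tue,Wed,Tue,Mon,Mon,Thu) (Tue,Wed,Tue,Wed,Mon,Thu) (Tue,Wed,Tue,Thu,Mon,Thu) (Tue,Thu,Tue,Mon,Mon,Thu) (Tue,Thu,Tue,Wed,Mon,Thu) (Tue,Thu,Tue,Thu,Mon,Thu) — 17.
B=Wed: (Mon,Tue,Wed,Mon,Mon,Thu) (Mon,Tue,Wed,Tue,Mon,Thu) (Mon,Tue,Wed,Wed,Mon,Thu) (Mon,Tue,Wed,Thu,Mon,Thu) (Mon,Wed,Wed,Mon,Mon,Thu) (Mon,Wed,Wed,Mon,Tue,Thu) (Mon,Wed,Wed,Tue,Mon,Thu) (Mon,Wed,Wed,Tue,Tue,Thu) (Mon,Wed,Wed,Thu,Mon,Thu) (Mon,Wed,Wed,Thu,Tue,Thu) (Mon,Thu,Wed,Mon,Mon,Thu) (Mon,Thu,Wed,Mon,Tue,Thu) (Mon,Thu,Wed,Tue,Mon,Thu) (Mon,Thu,Wed,Tue,Tue,Thu) (Mon,Thu,Wed,Wed,Mon,Thu) (Mon,Thu,Wed,Wed,Tue,Thu) (Mon,Thu,Wed,Thu,Mon,Thu) (Mon,Thu,Wed,Thu,Tue,Thu) (Tue,Tue,Wed,Mon,Mon,Thu) (Tue,Tue,Wed,Tue,Mon,Thu) (Tue,Tue,Wed,Wed,Mon,Thu) (Tue,Tue,Wed,Thu,Mon,Thu) (Tue,Wed,Wed,Mon,Mon,Thu) (Tue,Wed,Wed,Mon,Tue,Thu) (Tue,Wed,Wed,Tue,Mon,Thu) (Tue,Wed,Wed,Tue,Tue,Thu) (Tue,Wed,Wed,Thu,Mon,Thu) (Tue,Wed,Wed,Thu,Tue,Thu) (Tue,Thu,Wed,Mon,Mon,Thu) (Tue,Thu,Wed,Mon,Tue,Thu) (Tue,Thu,Wed,Tue,Mon,Thu) (Tue,Thu,Wed,Tue,Tue,Thu) (Tue,Thu,Wed,Wed,Mon,Thu) (Tue,Thu,Wed,Wed,Tue,Thu) (Tue,Thu,Wed,Thu,Mon,Thu) (Tue,Thu,Wed,Thu,Tue,Thu) — 36.
Summing: 17 + 36 = 53.

53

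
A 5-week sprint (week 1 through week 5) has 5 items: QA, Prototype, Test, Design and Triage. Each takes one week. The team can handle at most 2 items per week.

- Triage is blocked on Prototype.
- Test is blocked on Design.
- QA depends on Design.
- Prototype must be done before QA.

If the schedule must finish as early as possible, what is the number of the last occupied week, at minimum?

The precedence chain requires at least 2 distinct weeks.
With at most 2 per week and 5 work items, at least 3 weeks are needed.
3 works (last occupied week: week 3): for example Triage -> week 3, Prototype -> week 1, Design -> week 1, QA -> week 2, Test -> week 2.

3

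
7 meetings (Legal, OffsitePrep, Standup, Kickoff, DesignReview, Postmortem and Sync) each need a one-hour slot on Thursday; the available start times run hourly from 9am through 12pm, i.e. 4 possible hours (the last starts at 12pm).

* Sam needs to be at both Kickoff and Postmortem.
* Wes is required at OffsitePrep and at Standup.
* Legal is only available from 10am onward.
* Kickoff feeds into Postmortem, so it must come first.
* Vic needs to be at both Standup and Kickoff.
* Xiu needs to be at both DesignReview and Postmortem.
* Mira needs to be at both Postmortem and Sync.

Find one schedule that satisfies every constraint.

Standup in 10am, Kickoff in 9am, Postmortem in 10am, OffsitePrep in 9am, DesignReview in 9am, Legal in 10am, Sync in 9am

Checking: Kickoff(9am) before Postmortem(10am); OffsitePrep(9am) != Standup(10am); Kickoff(9am) != Postmortem(10am); Standup(10am) != Kickoff(9am); DesignReview(9am) != Postmortem(10am); Postmortem(10am) != Sync(9am); Legal=10am in [10am,12pm].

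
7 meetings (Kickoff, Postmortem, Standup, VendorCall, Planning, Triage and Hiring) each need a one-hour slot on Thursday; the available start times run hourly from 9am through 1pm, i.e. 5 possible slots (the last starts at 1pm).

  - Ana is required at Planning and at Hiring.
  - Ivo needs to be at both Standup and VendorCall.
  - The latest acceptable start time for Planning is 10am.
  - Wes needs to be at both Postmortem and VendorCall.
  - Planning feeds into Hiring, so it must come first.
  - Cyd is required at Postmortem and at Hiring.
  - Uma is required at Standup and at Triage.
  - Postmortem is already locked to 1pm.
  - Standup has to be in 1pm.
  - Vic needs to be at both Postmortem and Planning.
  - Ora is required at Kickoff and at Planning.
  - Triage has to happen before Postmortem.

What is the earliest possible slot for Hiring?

Precedence pushes Hiring to at least 10am.
Hiring at 10am is achievable: Triage=9am; Kickoff=10am; VendorCall=9am; Postmortem=1pm; Planning=9am; Hiring=10am; Standup=1pm.

10am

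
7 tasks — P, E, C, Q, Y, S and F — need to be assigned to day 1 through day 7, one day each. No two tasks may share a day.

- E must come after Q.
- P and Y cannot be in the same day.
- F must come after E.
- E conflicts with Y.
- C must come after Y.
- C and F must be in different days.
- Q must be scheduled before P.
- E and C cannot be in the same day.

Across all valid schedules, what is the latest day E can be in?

day 6

Precedence pushes E to at least day 2; downstream work caps E at day 6.
E at day 6 is achievable: Y=day 3, C=day 4, E=day 6, P=day 2, S=day 5, Q=day 1, F=day 7.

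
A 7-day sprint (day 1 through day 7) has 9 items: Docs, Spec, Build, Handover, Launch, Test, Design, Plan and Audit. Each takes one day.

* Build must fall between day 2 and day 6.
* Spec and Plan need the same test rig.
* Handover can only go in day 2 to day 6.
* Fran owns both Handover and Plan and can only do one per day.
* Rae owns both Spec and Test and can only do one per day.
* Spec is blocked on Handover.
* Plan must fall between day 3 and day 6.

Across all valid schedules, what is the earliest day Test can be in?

day 1

Test at day 1 is achievable: Spec -> day 4; Design -> day 1; Handover -> day 2; Docs -> day 1; Plan -> day 3; Test -> day 1; Build -> day 2; Launch -> day 1; Audit -> day 1.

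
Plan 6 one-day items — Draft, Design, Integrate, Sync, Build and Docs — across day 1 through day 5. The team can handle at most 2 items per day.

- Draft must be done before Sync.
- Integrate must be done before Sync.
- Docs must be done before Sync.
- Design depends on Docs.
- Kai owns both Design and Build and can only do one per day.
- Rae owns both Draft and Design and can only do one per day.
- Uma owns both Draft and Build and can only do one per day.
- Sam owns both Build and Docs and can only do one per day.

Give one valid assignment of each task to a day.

Draft=day 1; Build=day 3; Integrate=day 2; Docs=day 1; Design=day 2; Sync=day 3

Checking: Docs(day 1) before Sync(day 3); Integrate(day 2) before Sync(day 3); Draft(day 1) before Sync(day 3); Docs(day 1) before Design(day 2); Design(day 2) != Build(day 3); Build(day 3) != Docs(day 1); Draft(day 1) != Design(day 2); Draft(day 1) != Build(day 3); max 2 per day (cap 2).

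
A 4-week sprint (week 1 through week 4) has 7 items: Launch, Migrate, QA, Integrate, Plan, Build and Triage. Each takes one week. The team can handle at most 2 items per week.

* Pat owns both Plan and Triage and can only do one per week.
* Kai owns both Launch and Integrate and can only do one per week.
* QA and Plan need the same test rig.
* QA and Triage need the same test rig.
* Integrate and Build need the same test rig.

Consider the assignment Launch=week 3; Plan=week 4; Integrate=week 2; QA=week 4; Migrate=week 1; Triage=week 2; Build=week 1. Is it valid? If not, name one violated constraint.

Integrate and Build need the same test rig — holds.
The team can handle at most 2 items per week — holds.
QA and Plan need the same test rig — violated.
QA and Triage need the same test rig — holds.
Pat owns both Plan and Triage and can only do one per week — holds.
Kai owns both Launch and Integrate and can only do one per week — holds.

No — it violates: QA and Plan need the same test rig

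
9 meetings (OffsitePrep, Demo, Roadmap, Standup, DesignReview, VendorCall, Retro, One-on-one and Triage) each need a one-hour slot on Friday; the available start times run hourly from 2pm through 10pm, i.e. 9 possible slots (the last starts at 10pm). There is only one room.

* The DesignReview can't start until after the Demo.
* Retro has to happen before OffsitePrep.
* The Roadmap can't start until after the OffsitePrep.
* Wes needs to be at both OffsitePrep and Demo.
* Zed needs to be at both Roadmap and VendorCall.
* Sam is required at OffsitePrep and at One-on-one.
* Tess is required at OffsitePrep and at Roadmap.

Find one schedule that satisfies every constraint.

DesignReview -> 6pm, Retro -> 2pm, Demo -> 4pm, Roadmap -> 5pm, Triage -> 10pm, One-on-one -> 9pm, OffsitePrep -> 3pm, VendorCall -> 8pm, Standup -> 7pm

Checking: Demo(4pm) before DesignReview(6pm); Retro(2pm) before OffsitePrep(3pm); OffsitePrep(3pm) before Roadmap(5pm); OffsitePrep(3pm) != One-on-one(9pm); OffsitePrep(3pm) != Demo(4pm); Roadmap(5pm) != VendorCall(8pm); OffsitePrep(3pm) != Roadmap(5pm); max 1 per slot (cap 1).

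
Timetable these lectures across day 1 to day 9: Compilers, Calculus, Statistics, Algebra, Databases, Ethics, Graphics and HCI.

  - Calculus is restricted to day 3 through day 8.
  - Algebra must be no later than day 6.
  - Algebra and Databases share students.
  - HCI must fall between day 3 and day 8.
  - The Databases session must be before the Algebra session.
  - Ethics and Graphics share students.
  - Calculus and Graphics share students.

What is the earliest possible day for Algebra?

Precedence pushes Algebra to at least day 2; Algebra's own window allows nothing later than day 6.
Algebra at day 2 is achievable: Calculus in day 3; Databases in day 1; Statistics in day 1; Compilers in day 1; Graphics in day 2; Algebra in day 2; Ethics in day 1; HCI in day 3.

day 2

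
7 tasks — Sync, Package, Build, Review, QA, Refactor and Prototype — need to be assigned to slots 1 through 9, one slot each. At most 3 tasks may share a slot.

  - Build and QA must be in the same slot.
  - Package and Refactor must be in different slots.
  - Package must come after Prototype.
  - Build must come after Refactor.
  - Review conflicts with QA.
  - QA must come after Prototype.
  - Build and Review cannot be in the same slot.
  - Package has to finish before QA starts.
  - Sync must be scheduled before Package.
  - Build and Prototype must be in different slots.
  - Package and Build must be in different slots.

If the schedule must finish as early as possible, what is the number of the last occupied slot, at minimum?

3

The precedence chain requires at least 3 distinct slots.
With at most 3 per slot and 7 tasks, at least 3 slots are needed.
3 works (last occupied slot: 3): for example Package=2, Refactor=1, Sync=1, Review=2, QA=3, Build=3, Prototype=1.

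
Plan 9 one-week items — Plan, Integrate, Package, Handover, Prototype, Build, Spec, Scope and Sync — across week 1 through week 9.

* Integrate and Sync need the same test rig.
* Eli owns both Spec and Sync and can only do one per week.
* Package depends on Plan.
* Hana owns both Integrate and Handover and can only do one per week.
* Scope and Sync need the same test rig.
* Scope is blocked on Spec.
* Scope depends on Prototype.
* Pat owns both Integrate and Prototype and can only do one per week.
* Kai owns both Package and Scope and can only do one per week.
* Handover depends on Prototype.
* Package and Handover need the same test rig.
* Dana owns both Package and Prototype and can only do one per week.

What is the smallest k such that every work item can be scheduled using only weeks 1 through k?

3 weeks

The precedence chain requires at least 2 distinct weeks.
Could 2 weeks be enough, i.e. nothing placed later than week 2? No: Handover must come after Prototype (at week 1 or later) → {week 2}; Prototype must come before Handover (at week 2 or earlier) → {week 1}; Integrate can't share with Prototype (week 1) → {week 2}; Handover can't share with Integrate (week 2) → nothing is left.
So 2 weeks is not enough.
3 works (last occupied week: week 3): for example Build in week 1, Plan in week 1, Prototype in week 1, Scope in week 3, Spec in week 2, Sync in week 1, Integrate in week 2, Package in week 2, Handover in week 3.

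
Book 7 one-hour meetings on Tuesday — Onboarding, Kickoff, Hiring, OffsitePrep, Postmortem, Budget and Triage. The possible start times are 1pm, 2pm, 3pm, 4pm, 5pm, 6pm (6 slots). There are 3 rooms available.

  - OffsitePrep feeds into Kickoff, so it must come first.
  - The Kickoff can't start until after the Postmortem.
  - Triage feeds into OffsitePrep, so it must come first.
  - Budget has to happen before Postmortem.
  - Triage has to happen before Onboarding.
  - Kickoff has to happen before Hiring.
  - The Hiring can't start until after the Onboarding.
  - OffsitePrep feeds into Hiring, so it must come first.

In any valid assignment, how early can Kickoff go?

Precedence pushes Kickoff to at least 3pm; downstream work caps Kickoff at 5pm.
Kickoff at 3pm is achievable: Budget -> 1pm, Postmortem -> 2pm, Hiring -> 4pm, OffsitePrep -> 2pm, Kickoff -> 3pm, Onboarding -> 2pm, Triage -> 1pm.

3pm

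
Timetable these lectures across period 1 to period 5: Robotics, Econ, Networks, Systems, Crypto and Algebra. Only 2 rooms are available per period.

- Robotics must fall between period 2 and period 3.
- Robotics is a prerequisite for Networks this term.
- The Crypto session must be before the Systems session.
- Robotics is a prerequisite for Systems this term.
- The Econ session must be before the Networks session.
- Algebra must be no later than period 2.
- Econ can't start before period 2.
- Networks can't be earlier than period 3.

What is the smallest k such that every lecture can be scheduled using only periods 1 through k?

The precedence chain requires at least 2 distinct periods.
With at most 2 per period and 6 lectures, at least 3 periods are needed.
Networks can't be placed before period 3, so the schedule must run through at least period 3.
3 works (last occupied period: period 3): for example Econ in period 2; Robotics in period 2; Systems in period 3; Crypto in period 1; Algebra in period 1; Networks in period 3.

3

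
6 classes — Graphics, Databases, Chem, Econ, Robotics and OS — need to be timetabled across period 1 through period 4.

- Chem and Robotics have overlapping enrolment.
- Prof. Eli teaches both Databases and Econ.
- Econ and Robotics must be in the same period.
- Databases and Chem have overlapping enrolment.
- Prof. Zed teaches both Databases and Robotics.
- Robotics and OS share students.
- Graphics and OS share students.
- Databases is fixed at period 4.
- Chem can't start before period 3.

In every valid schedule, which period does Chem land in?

period 3

Chem's window is period 3–period 4.
Databases is fixed at period 4, and Chem can't share a period with Databases.
So Chem must be period 3.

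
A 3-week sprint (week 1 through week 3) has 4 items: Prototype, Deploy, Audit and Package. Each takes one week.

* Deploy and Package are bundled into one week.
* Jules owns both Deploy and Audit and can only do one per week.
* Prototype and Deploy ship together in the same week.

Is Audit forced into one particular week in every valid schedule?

Audit can be week 1 (e.g. Deploy=week 2, Audit=week 1, Package=week 2, Prototype=week 2) or week 2 (e.g. Deploy=week 1, Prototype=week 1, Audit=week 2, Package=week 1).

No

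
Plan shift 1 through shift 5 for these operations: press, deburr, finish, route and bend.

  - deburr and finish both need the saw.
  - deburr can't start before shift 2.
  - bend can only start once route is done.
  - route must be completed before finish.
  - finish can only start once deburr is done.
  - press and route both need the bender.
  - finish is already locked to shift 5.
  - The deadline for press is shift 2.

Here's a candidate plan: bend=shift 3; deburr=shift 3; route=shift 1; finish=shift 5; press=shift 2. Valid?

Yes

route must be completed before finish — holds.
finish is already locked to shift 5 — holds.
The deadline for press is shift 2 — holds.
deburr can't start before shift 2 — holds.
bend can only start once route is done — holds.
finish can only start once deburr is done — holds.
press and route both need the bender — holds.
deburr and finish both need the saw — holds.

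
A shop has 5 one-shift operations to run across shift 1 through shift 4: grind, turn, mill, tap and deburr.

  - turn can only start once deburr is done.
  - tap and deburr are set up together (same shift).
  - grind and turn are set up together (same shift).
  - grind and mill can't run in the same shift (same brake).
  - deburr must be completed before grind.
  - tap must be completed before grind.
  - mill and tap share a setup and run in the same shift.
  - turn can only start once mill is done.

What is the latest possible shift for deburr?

Downstream work caps deburr at shift 3.
deburr at shift 3 is achievable: mill -> shift 3, deburr -> shift 3, turn -> shift 4, tap -> shift 3, grind -> shift 4.

shift 3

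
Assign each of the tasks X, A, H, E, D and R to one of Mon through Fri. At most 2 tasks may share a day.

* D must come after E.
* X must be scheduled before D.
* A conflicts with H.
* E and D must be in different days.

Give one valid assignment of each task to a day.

D in Tue; R in Wed; H in Wed; X in Mon; A in Tue; E in Mon

Checking: X(Mon) before D(Tue); E(Mon) before D(Tue); E(Mon) != D(Tue); A(Tue) != H(Wed); max 2 per day (cap 2).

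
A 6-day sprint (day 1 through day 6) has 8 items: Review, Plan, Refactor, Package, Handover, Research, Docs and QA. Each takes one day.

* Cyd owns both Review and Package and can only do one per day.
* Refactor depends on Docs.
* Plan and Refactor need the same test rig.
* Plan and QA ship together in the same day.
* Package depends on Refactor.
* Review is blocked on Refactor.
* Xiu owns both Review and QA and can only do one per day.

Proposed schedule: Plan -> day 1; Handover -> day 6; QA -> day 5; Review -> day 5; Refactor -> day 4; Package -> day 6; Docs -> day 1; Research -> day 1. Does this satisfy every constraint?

No. Xiu owns both Review and QA and can only do one per day is not satisfied.

Package depends on Refactor — holds.
Refactor depends on Docs — holds.
Review is blocked on Refactor — holds.
Xiu owns both Review and QA and can only do one per day — violated.
Plan and QA ship together in the same day — violated.
Plan and Refactor need the same test rig — holds.
Cyd owns both Review and Package and can only do one per day — holds.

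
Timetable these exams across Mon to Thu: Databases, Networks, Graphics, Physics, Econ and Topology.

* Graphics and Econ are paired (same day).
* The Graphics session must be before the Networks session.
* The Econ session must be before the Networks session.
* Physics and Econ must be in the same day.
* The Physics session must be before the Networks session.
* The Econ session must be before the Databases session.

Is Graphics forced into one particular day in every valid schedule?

No

Graphics can be Mon (e.g. Econ in Mon, Graphics in Mon, Topology in Mon, Databases in Tue, Networks in Tue, Physics in Mon) or Tue (e.g. Topology -> Mon; Databases -> Wed; Physics -> Tue; Econ -> Tue; Graphics -> Tue; Networks -> Wed).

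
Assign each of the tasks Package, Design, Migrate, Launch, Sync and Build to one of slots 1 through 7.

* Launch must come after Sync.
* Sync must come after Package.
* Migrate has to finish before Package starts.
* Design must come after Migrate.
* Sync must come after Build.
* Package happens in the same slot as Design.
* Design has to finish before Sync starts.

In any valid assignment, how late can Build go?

5

Downstream work caps Build at 5.
Build at 5 is achievable: Migrate=1, Sync=6, Design=2, Package=2, Build=5, Launch=7.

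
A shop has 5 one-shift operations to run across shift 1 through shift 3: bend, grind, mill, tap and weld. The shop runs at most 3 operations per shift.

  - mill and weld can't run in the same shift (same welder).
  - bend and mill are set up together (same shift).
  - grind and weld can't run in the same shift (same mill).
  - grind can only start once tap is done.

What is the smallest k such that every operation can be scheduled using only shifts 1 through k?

The precedence chain requires at least 2 distinct shifts.
With at most 3 per shift and 5 operations, at least 2 shifts are needed.
2 works (last occupied shift: shift 2): for example weld -> shift 1; grind -> shift 2; tap -> shift 1; mill -> shift 2; bend -> shift 2.

2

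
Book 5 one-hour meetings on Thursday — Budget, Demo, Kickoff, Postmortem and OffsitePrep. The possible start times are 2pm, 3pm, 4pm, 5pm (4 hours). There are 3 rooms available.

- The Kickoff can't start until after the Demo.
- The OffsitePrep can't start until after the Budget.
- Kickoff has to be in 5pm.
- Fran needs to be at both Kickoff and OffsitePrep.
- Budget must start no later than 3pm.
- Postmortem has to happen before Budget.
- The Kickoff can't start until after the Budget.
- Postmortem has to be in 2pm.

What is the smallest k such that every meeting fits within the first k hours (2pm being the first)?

The precedence chain requires at least 3 distinct hours.
With at most 3 per hour and 5 meetings, at least 2 hours are needed.
Kickoff can't be placed before 5pm — that is hour 4 counting from 2pm — so the schedule must run through at least 4 hours.
4 works (last occupied hour: 5pm): for example Demo=2pm; Kickoff=5pm; Postmortem=2pm; OffsitePrep=4pm; Budget=3pm.

4 hours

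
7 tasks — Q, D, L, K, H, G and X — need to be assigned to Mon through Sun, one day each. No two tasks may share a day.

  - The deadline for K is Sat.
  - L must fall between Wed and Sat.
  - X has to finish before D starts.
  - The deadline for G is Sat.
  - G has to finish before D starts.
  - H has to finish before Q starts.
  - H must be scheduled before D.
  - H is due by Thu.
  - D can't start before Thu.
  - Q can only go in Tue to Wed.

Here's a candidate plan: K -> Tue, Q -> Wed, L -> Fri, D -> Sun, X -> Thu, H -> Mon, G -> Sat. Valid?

Yes

L must fall between Wed and Sat — holds.
D can't start before Thu — holds.
No two tasks may share a day — holds.
H must be scheduled before D — holds.
Q can only go in Tue to Wed — holds.
H is due by Thu — holds.
X has to finish before D starts — holds.
The deadline for K is Sat — holds.
G has to finish before D starts — holds.
The deadline for G is Sat — holds.
H has to finish before Q starts — holds.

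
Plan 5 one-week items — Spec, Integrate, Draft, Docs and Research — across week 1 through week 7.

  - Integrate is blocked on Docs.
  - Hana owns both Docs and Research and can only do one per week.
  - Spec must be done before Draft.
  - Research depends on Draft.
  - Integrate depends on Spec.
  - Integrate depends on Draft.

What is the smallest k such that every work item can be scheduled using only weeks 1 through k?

3 weeks

The precedence chain requires at least 3 distinct weeks.
3 works (last occupied week: week 3): for example Spec in week 1; Integrate in week 3; Draft in week 2; Docs in week 1; Research in week 3.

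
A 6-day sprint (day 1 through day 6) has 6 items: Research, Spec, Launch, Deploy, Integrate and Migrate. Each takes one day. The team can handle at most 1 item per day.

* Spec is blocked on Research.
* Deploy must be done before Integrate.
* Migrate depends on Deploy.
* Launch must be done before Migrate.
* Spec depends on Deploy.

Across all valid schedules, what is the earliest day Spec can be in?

day 3

Precedence pushes Spec to at least day 2.
Spec at day 3 is achievable: Research=day 2; Integrate=day 6; Deploy=day 1; Spec=day 3; Migrate=day 5; Launch=day 4.
Nothing earlier works — the capacity limit rule out every day before day 3.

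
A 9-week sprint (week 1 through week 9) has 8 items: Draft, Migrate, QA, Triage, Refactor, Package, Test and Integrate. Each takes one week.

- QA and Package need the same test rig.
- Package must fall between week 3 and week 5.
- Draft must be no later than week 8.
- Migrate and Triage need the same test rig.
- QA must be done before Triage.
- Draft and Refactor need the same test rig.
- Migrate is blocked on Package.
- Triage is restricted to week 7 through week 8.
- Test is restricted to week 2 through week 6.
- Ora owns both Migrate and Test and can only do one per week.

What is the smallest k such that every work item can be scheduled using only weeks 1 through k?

7

The precedence chain requires at least 2 distinct weeks.
Triage can't be placed before week 7, so the schedule must run through at least week 7.
7 works (last occupied week: week 7): for example Refactor in week 2; Triage in week 7; Test in week 2; QA in week 1; Package in week 3; Draft in week 1; Integrate in week 1; Migrate in week 4.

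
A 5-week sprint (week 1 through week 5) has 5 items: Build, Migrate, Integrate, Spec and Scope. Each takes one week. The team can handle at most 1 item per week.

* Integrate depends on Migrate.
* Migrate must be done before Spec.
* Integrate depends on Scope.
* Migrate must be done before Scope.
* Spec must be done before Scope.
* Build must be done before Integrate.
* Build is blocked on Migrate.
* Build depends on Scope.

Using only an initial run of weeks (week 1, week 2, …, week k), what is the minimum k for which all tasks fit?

5

The precedence chain requires at least 5 distinct weeks.
With at most 1 per week and 5 tasks, at least 5 weeks are needed.
5 works (last occupied week: week 5): for example Build=week 4, Spec=week 2, Integrate=week 5, Migrate=week 1, Scope=week 3.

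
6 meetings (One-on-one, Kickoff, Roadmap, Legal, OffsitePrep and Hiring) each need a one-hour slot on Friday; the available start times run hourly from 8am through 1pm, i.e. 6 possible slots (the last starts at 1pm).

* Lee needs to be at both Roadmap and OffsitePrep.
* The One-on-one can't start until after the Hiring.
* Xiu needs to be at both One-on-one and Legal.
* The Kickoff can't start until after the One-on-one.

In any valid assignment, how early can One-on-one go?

Precedence pushes One-on-one to at least 9am; downstream work caps One-on-one at 12pm.
One-on-one at 9am is achievable: Legal in 8am, Roadmap in 8am, Kickoff in 10am, Hiring in 8am, One-on-one in 9am, OffsitePrep in 9am.

9am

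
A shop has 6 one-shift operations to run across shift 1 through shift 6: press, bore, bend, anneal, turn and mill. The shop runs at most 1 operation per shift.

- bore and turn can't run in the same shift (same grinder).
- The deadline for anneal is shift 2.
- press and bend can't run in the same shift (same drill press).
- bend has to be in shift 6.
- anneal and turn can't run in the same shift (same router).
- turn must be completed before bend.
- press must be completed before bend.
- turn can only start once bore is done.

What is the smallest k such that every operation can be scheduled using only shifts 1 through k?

The precedence chain requires at least 3 distinct shifts.
With at most 1 per shift and 6 operations, at least 6 shifts are needed.
bend can't be placed before shift 6, so the schedule must run through at least shift 6.
6 works (last occupied shift: shift 6): for example press in shift 4, bore in shift 2, mill in shift 5, anneal in shift 1, turn in shift 3, bend in shift 6.

6 shifts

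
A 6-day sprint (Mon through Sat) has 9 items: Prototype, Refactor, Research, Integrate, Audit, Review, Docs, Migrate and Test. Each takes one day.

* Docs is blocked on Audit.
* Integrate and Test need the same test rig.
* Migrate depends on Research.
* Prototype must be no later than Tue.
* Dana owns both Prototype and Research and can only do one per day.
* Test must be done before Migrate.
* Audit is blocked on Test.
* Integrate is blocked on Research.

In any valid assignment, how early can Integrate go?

Precedence pushes Integrate to at least Tue.
Integrate at Tue is achievable: Docs -> Wed; Test -> Mon; Audit -> Tue; Prototype -> Tue; Migrate -> Tue; Review -> Mon; Refactor -> Mon; Research -> Mon; Integrate -> Tue.

Tue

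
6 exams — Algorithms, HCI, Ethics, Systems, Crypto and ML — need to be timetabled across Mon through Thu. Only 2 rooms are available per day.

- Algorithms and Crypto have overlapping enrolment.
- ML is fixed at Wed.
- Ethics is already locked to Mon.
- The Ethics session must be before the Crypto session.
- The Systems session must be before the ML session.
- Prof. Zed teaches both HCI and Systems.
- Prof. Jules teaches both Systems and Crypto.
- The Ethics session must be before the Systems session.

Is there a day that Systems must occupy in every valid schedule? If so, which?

Ethics is fixed at Mon and must come before Systems, so Systems is at least Tue.
ML is fixed at Wed and must come after Systems, so Systems is at most Tue.
So Systems must be Tue.

Tue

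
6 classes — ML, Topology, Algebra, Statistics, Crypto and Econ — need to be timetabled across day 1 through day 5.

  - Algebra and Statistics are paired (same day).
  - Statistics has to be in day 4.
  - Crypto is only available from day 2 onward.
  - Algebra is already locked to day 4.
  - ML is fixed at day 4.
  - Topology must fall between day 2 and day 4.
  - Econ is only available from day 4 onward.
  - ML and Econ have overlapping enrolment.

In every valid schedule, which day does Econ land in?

day 5

Econ's window is day 4–day 5.
ML is fixed at day 4, and Econ can't share a day with ML.
So Econ must be day 5.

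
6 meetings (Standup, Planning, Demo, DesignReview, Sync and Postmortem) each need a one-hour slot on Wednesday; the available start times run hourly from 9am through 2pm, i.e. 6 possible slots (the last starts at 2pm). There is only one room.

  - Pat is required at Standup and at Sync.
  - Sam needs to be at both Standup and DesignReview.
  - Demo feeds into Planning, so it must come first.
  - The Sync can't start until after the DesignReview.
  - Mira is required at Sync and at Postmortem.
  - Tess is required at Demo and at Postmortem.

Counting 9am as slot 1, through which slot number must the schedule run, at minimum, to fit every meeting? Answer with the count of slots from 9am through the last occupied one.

The precedence chain requires at least 2 distinct slots.
With at most 1 per slot and 6 meetings, at least 6 slots are needed.
6 works (last occupied slot: 2pm): for example Planning=10am, DesignReview=11am, Postmortem=2pm, Demo=9am, Sync=12pm, Standup=1pm.

6 slots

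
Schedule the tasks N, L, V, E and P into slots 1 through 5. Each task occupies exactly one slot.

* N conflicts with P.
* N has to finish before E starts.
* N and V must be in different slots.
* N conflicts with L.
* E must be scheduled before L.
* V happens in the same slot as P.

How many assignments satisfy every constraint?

Splitting on N: it can be 1 (24), 2 (12), 3 (4). Listing each branch's schedules as (L, V, E, P):
N=1: (3,2,2,2) (3,3,2,3) (3,4,2,4) (3,5,2,5) (4,2,2,2) (4,2,3,2) (4,3,2,3) (4,3,3,3) (4,4,2,4) (4,4,3,4) (4,5,2,5) (4,5,3,5) (5,2,2,2) (5,2,3,2) (5,2,4,2) (5,3,2,3) (5,3,3,3) (5,3,4,3) (5,4,2,4) (5,4,3,4) (5,4,4,4) (5,5,2,5) (5,5,3,5) (5,5,4,5) — 24.
N=2: (4,1,3,1) (4,3,3,3) (4,4,3,4) (4,5,3,5) (5,1,3,1) (5,1,4,1) (5,3,3,3) (5,3,4,3) (5,4,3,4) (5,4,4,4) (5,5,3,5) (5,5,4,5) — 12.
N=3: (5,1,4,1) (5,2,4,2) (5,4,4,4) (5,5,4,5) — 4.
Summing: 24 + 12 + 4 = 40.

40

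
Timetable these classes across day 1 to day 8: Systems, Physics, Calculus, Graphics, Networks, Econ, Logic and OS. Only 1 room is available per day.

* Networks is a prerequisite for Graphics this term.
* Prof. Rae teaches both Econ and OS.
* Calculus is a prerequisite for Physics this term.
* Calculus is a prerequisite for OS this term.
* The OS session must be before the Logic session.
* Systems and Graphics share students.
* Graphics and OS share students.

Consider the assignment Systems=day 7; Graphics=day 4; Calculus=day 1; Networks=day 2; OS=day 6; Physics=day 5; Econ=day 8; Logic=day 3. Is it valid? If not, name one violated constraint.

Invalid. The OS session must be before the Logic session.

Calculus is a prerequisite for OS this term — holds.
Networks is a prerequisite for Graphics this term — holds.
Graphics and OS share students — holds.
Calculus is a prerequisite for Physics this term — holds.
Prof. Rae teaches both Econ and OS — holds.
Only 1 room is available per day — holds.
Systems and Graphics share students — holds.
The OS session must be before the Logic session — violated.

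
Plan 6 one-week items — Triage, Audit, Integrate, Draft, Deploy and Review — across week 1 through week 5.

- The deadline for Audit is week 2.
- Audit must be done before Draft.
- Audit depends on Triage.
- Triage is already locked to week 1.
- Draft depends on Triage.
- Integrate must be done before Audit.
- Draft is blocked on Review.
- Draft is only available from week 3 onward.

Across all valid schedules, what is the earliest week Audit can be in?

week 2

Precedence pushes Audit to at least week 2; Audit's own window allows nothing later than week 2.
Audit at week 2 is achievable: Draft in week 3; Deploy in week 1; Integrate in week 1; Triage in week 1; Audit in week 2; Review in week 1.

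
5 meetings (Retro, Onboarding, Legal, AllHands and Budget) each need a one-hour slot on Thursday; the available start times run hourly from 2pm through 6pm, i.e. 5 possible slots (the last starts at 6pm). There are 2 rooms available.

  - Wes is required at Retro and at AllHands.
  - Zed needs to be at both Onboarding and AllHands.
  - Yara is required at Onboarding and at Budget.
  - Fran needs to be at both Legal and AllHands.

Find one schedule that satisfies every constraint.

AllHands=4pm, Retro=2pm, Onboarding=2pm, Budget=3pm, Legal=3pm

Checking: Retro(2pm) != AllHands(4pm); Legal(3pm) != AllHands(4pm); Onboarding(2pm) != Budget(3pm); Onboarding(2pm) != AllHands(4pm); max 2 per slot (cap 2).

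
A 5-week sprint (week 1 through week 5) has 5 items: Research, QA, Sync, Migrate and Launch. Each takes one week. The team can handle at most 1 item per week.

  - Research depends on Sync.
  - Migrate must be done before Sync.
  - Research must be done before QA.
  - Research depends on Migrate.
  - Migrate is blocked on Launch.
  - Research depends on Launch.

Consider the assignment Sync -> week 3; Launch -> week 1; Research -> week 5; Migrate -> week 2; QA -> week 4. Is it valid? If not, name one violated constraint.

Invalid. Research must be done before QA.

Research depends on Launch — holds.
Migrate must be done before Sync — holds.
The team can handle at most 1 item per week — holds.
Research must be done before QA — violated.
Research depends on Migrate — holds.
Migrate is blocked on Launch — holds.
Research depends on Sync — holds.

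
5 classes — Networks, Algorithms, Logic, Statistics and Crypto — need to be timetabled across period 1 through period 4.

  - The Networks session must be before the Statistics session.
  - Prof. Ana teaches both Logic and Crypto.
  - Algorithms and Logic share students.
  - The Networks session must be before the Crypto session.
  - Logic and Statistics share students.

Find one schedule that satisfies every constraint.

Statistics -> period 2, Algorithms -> period 1, Crypto -> period 2, Networks -> period 1, Logic -> period 3

Checking: Networks(period 1) before Crypto(period 2); Networks(period 1) before Statistics(period 2); Algorithms(period 1) != Logic(period 3); Logic(period 3) != Statistics(period 2); Logic(period 3) != Crypto(period 2).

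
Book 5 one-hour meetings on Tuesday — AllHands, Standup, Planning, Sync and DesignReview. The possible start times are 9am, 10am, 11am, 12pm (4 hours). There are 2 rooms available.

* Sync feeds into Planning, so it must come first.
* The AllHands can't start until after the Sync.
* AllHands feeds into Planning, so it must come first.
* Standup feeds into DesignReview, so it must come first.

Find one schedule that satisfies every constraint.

AllHands=10am; Planning=11am; DesignReview=10am; Standup=9am; Sync=9am

Checking: Sync(9am) before AllHands(10am); Standup(9am) before DesignReview(10am); Sync(9am) before Planning(11am); AllHands(10am) before Planning(11am); max 2 per hour (cap 2).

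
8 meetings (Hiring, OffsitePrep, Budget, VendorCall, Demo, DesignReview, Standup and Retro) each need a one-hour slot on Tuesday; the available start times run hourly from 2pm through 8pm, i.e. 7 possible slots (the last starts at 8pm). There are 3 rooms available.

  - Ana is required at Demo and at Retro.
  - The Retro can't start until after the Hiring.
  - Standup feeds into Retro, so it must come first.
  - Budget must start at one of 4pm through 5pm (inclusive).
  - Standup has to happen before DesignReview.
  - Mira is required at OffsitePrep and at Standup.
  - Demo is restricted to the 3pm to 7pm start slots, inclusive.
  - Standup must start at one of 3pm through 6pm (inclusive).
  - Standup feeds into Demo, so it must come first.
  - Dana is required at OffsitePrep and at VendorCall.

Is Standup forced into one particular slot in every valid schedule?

Standup can be 3pm (e.g. Standup=3pm, Budget=4pm, VendorCall=3pm, Hiring=2pm, Demo=4pm, DesignReview=4pm, Retro=5pm, OffsitePrep=2pm) or 4pm (e.g. Budget=4pm, Standup=4pm, Demo=5pm, Retro=6pm, VendorCall=3pm, Hiring=2pm, OffsitePrep=2pm, DesignReview=5pm).

No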